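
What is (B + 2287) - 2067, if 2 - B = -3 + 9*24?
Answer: 9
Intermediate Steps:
B = -211 (B = 2 - (-3 + 9*24) = 2 - (-3 + 216) = 2 - 1*213 = 2 - 213 = -211)
(B + 2287) - 2067 = (-211 + 2287) - 2067 = 2076 - 2067 = 9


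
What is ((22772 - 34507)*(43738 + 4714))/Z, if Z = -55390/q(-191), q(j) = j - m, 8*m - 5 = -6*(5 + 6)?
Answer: -41705652537/22156 ≈ -1.8824e+6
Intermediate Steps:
m = -61/8 (m = 5/8 + (-6*(5 + 6))/8 = 5/8 + (-6*11)/8 = 5/8 + (1/8)*(-66) = 5/8 - 33/4 = -61/8 ≈ -7.6250)
q(j) = 61/8 + j (q(j) = j - 1*(-61/8) = j + 61/8 = 61/8 + j)
Z = 443120/1467 (Z = -55390/(61/8 - 191) = -55390/(-1467/8) = -55390*(-8/1467) = 443120/1467 ≈ 302.06)
((22772 - 34507)*(43738 + 4714))/Z = ((22772 - 34507)*(43738 + 4714))/(443120/1467) = -11735*48452*(1467/443120) = -568584220*1467/443120 = -41705652537/22156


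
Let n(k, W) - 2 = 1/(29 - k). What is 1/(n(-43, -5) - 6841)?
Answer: -72/492407 ≈ -0.00014622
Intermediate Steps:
n(k, W) = 2 + 1/(29 - k)
1/(n(-43, -5) - 6841) = 1/((-59 + 2*(-43))/(-29 - 43) - 6841) = 1/((-59 - 86)/(-72) - 6841) = 1/(-1/72*(-145) - 6841) = 1/(145/72 - 6841) = 1/(-492407/72) = -72/492407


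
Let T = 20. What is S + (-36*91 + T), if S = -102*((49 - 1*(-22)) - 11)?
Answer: -9376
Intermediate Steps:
S = -6120 (S = -102*((49 + 22) - 11) = -102*(71 - 11) = -102*60 = -6120)
S + (-36*91 + T) = -6120 + (-36*91 + 20) = -6120 + (-3276 + 20) = -6120 - 3256 = -9376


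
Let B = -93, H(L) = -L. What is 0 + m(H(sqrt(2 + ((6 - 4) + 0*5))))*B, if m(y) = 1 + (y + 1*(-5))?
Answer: 558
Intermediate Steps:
m(y) = -4 + y (m(y) = 1 + (y - 5) = 1 + (-5 + y) = -4 + y)
0 + m(H(sqrt(2 + ((6 - 4) + 0*5))))*B = 0 + (-4 - sqrt(2 + ((6 - 4) + 0*5)))*(-93) = 0 + (-4 - sqrt(2 + (2 + 0)))*(-93) = 0 + (-4 - sqrt(2 + 2))*(-93) = 0 + (-4 - sqrt(4))*(-93) = 0 + (-4 - 1*2)*(-93) = 0 + (-4 - 2)*(-93) = 0 - 6*(-93) = 0 + 558 = 558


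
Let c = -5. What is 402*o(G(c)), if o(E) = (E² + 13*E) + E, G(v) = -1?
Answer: -5226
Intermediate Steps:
o(E) = E² + 14*E
402*o(G(c)) = 402*(-(14 - 1)) = 402*(-1*13) = 402*(-13) = -5226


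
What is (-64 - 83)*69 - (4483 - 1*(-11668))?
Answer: -26294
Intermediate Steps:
(-64 - 83)*69 - (4483 - 1*(-11668)) = -147*69 - (4483 + 11668) = -10143 - 1*16151 = -10143 - 16151 = -26294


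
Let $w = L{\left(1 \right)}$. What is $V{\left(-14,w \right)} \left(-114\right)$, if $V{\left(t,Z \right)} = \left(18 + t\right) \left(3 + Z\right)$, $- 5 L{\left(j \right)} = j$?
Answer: $- \frac{6384}{5} \approx -1276.8$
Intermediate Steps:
$L{\left(j \right)} = - \frac{j}{5}$
$w = - \frac{1}{5}$ ($w = \left(- \frac{1}{5}\right) 1 = - \frac{1}{5} \approx -0.2$)
$V{\left(t,Z \right)} = \left(3 + Z\right) \left(18 + t\right)$
$V{\left(-14,w \right)} \left(-114\right) = \left(54 + 3 \left(-14\right) + 18 \left(- \frac{1}{5}\right) - - \frac{14}{5}\right) \left(-114\right) = \left(54 - 42 - \frac{18}{5} + \frac{14}{5}\right) \left(-114\right) = \frac{56}{5} \left(-114\right) = - \frac{6384}{5}$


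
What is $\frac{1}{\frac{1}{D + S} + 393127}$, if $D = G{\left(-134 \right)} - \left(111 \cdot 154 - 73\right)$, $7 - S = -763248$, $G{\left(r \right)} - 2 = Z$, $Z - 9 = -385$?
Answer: $\frac{745860}{293217704221} \approx 2.5437 \cdot 10^{-6}$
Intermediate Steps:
$Z = -376$ ($Z = 9 - 385 = -376$)
$G{\left(r \right)} = -374$ ($G{\left(r \right)} = 2 - 376 = -374$)
$S = 763255$ ($S = 7 - -763248 = 7 + 763248 = 763255$)
$D = -17395$ ($D = -374 - \left(111 \cdot 154 - 73\right) = -374 - \left(17094 - 73\right) = -374 - 17021 = -17395$)
$\frac{1}{\frac{1}{D + S} + 393127} = \frac{1}{\frac{1}{-17395 + 763255} + 393127} = \frac{1}{\frac{1}{745860} + 393127} = \frac{1}{\frac{293217704221}{745860}} = \frac{745860}{293217704221}$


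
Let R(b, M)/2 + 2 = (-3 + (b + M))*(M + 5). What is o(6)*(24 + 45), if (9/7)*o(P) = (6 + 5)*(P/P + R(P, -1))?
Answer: 23023/3 ≈ 7674.3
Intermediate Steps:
R(b, M) = -4 + 2*(5 + M)*(-3 + M + b) (R(b, M) = -4 + 2*((-3 + (b + M))*(M + 5)) = -4 + 2*((-3 + (M + b))*(5 + M)) = -4 + 2*((-3 + M + b)*(5 + M)) = -4 + 2*((5 + M)*(-3 + M + b)) = -4 + 2*(5 + M)*(-3 + M + b))
o(P) = -2695/9 + 616*P/9 (o(P) = 7*((6 + 5)*(P/P + (-34 + 2*(-1)**2 + 4*(-1) + 10*P + 2*(-1)*P)))/9 = 7*(11*(1 + (-34 + 2*1 - 4 + 10*P - 2*P)))/9 = 7*(11*(1 + (-34 + 2 - 4 + 10*P - 2*P)))/9 = 7*(11*(1 + (-36 + 8*P)))/9 = 7*(11*(-35 + 8*P))/9 = 7*(-385 + 88*P)/9 = -2695/9 + 616*P/9)
o(6)*(24 + 45) = (-2695/9 + (616/9)*6)*(24 + 45) = (-2695/9 + 1232/3)*69 = (1001/9)*69 = 23023/3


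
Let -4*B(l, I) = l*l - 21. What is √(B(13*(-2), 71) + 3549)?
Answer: √13541/2 ≈ 58.183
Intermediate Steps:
B(l, I) = 21/4 - l²/4 (B(l, I) = -(l*l - 21)/4 = -(l² - 21)/4 = -(-21 + l²)/4 = 21/4 - l²/4)
√(B(13*(-2), 71) + 3549) = √((21/4 - (13*(-2))²/4) + 3549) = √((21/4 - ¼*(-26)²) + 3549) = √((21/4 - ¼*676) + 3549) = √((21/4 - 169) + 3549) = √(-655/4 + 3549) = √(13541/4) = √13541/2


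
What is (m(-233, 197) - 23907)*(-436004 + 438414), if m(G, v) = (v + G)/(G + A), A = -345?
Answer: -16650943050/289 ≈ -5.7616e+7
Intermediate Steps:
m(G, v) = (G + v)/(-345 + G) (m(G, v) = (v + G)/(G - 345) = (G + v)/(-345 + G))
(m(-233, 197) - 23907)*(-436004 + 438414) = ((-233 + 197)/(-345 - 233) - 23907)*(-436004 + 438414) = (-36/(-578) - 23907)*2410 = (-1/578*(-36) - 23907)*2410 = (18/289 - 23907)*2410 = -6909105/289*2410 = -16650943050/289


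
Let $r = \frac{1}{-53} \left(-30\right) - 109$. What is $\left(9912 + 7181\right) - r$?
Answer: $\frac{911676}{53} \approx 17201.0$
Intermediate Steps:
$r = - \frac{5747}{53}$ ($r = \left(- \frac{1}{53}\right) \left(-30\right) - 109 = \frac{30}{53} - 109 = - \frac{5747}{53} \approx -108.43$)
$\left(9912 + 7181\right) - r = \left(9912 + 7181\right) - - \frac{5747}{53} = 17093 + \frac{5747}{53} = \frac{911676}{53}$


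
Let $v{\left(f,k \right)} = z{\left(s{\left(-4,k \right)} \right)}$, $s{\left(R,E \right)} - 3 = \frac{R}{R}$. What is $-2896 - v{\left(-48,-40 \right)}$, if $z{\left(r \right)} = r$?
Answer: $-2900$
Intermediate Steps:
$s{\left(R,E \right)} = 4$ ($s{\left(R,E \right)} = 3 + \frac{R}{R} = 3 + 1 = 4$)
$v{\left(f,k \right)} = 4$
$-2896 - v{\left(-48,-40 \right)} = -2896 - 4 = -2900$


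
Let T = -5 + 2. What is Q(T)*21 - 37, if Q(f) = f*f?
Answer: 152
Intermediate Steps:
T = -3
Q(f) = f²
Q(T)*21 - 37 = (-3)²*21 - 37 = 9*21 - 37 = 189 - 37 = 152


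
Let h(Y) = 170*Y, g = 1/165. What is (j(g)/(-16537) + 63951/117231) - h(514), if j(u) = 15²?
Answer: -2455045254292/28096363 ≈ -87380.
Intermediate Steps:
g = 1/165 ≈ 0.0060606
j(u) = 225
(j(g)/(-16537) + 63951/117231) - h(514) = (225/(-16537) + 63951/117231) - 170*514 = (225*(-1/16537) + 63951*(1/117231)) - 1*87380 = (-225/16537 + 21317/39077) - 87380 = 14944648/28096363 - 87380 = -2455045254292/28096363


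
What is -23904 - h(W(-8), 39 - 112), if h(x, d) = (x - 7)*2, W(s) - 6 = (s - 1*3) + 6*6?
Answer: -23952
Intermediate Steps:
W(s) = 39 + s (W(s) = 6 + ((s - 1*3) + 6*6) = 6 + ((s - 3) + 36) = 6 + ((-3 + s) + 36) = 6 + (33 + s) = 39 + s)
h(x, d) = -14 + 2*x (h(x, d) = (-7 + x)*2 = -14 + 2*x)
-23904 - h(W(-8), 39 - 112) = -23904 - (-14 + 2*(39 - 8)) = -23904 - (-14 + 2*31) = -23904 - (-14 + 62) = -23904 - 1*48 = -23904 - 48 = -23952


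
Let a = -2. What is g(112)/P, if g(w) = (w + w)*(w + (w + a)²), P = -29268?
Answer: -683872/7317 ≈ -93.463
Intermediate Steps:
g(w) = 2*w*(w + (-2 + w)²) (g(w) = (w + w)*(w + (w - 2)²) = (2*w)*(w + (-2 + w)²) = 2*w*(w + (-2 + w)²))
g(112)/P = (2*112*(112 + (-2 + 112)²))/(-29268) = (2*112*(112 + 110²))*(-1/29268) = (2*112*(112 + 12100))*(-1/29268) = (2*112*12212)*(-1/29268) = 2735488*(-1/29268) = -683872/7317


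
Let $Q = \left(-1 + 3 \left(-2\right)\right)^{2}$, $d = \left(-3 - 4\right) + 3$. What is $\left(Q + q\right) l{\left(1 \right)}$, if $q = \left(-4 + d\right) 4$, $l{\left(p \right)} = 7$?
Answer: $119$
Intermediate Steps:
$d = -4$ ($d = -7 + 3 = -4$)
$q = -32$ ($q = \left(-4 - 4\right) 4 = \left(-8\right) 4 = -32$)
$Q = 49$ ($Q = \left(-1 - 6\right)^{2} = \left(-7\right)^{2} = 49$)
$\left(Q + q\right) l{\left(1 \right)} = \left(49 - 32\right) 7 = 17 \cdot 7 = 119$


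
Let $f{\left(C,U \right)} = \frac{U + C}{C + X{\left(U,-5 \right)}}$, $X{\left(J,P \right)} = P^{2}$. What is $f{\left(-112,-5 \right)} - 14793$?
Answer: $- \frac{428958}{29} \approx -14792.0$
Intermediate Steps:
$f{\left(C,U \right)} = \frac{C + U}{25 + C}$ ($f{\left(C,U \right)} = \frac{U + C}{C + \left(-5\right)^{2}} = \frac{C + U}{C + 25} = \frac{C + U}{25 + C}$)
$f{\left(-112,-5 \right)} - 14793 = \frac{-112 - 5}{25 - 112} - 14793 = \frac{1}{-87} \left(-117\right) - 14793 = \left(- \frac{1}{87}\right) \left(-117\right) - 14793 = \frac{39}{29} - 14793 = - \frac{428958}{29}$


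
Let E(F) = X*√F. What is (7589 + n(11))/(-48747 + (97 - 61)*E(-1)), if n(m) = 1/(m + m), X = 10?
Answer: -904305597/5808976822 - 3339180*I/2904488411 ≈ -0.15567 - 0.0011497*I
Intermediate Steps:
n(m) = 1/(2*m)
E(F) = 10*√F
(7589 + n(11))/(-48747 + (97 - 61)*E(-1)) = (7589 + (½)/11)/(-48747 + (97 - 61)*(10*√(-1))) = (7589 + (½)*(1/11))/(-48747 + 36*(10*I)) = (7589 + 1/22)/(-48747 + 360*I) = 166959*((-48747 - 360*I)/2376399609)/22 = 18551*(-48747 - 360*I)/5808976822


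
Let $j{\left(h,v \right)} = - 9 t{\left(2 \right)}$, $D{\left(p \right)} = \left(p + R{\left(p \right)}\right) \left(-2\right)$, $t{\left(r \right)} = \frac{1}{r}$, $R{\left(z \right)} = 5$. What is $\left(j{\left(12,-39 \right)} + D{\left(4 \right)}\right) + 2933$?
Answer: $\frac{5821}{2} \approx 2910.5$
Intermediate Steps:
$D{\left(p \right)} = -10 - 2 p$ ($D{\left(p \right)} = \left(p + 5\right) \left(-2\right) = \left(5 + p\right) \left(-2\right) = -10 - 2 p$)
$j{\left(h,v \right)} = - \frac{9}{2}$
$\left(j{\left(12,-39 \right)} + D{\left(4 \right)}\right) + 2933 = \left(- \frac{9}{2} - 18\right) + 2933 = - \frac{45}{2} + 2933 = \frac{5821}{2}$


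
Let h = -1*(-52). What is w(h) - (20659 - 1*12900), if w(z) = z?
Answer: -7707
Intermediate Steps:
h = 52
w(h) - (20659 - 1*12900) = 52 - (20659 - 1*12900) = 52 - (20659 - 12900) = 52 - 1*7759 = 52 - 7759 = -7707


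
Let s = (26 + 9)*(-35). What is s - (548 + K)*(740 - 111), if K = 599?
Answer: -722688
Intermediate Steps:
s = -1225 (s = 35*(-35) = -1225)
s - (548 + K)*(740 - 111) = -1225 - (548 + 599)*(740 - 111) = -1225 - 1147*629 = -1225 - 1*721463 = -1225 - 721463 = -722688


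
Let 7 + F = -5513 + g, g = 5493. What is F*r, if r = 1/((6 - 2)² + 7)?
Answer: -27/23 ≈ -1.1739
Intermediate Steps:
r = 1/23 (r = 1/(4² + 7) = 1/(16 + 7) = 1/23 ≈ 0.043478)
F = -27 (F = -7 + (-5513 + 5493) = -7 - 20 = -27)
F*r = -27*1/23 = -27/23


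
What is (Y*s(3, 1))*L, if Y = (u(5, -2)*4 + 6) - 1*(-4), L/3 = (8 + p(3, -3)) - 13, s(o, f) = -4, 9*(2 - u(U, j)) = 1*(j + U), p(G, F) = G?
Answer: 400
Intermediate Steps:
u(U, j) = 2 - U/9 - j/9 (u(U, j) = 2 - (j + U)/9 = 2 - (U + j)/9 = 2 + (-U/9 - j/9) = 2 - U/9 - j/9)
L = -6 (L = 3*((8 + 3) - 13) = 3*(11 - 13) = 3*(-2) = -6)
Y = 50/3 (Y = ((2 - 1/9*5 - 1/9*(-2))*4 + 6) - 1*(-4) = ((2 - 5/9 + 2/9)*4 + 6) + 4 = ((5/3)*4 + 6) + 4 = (20/3 + 6) + 4 = 38/3 + 4 = 50/3 ≈ 16.667)
(Y*s(3, 1))*L = ((50/3)*(-4))*(-6) = -200/3*(-6) = 400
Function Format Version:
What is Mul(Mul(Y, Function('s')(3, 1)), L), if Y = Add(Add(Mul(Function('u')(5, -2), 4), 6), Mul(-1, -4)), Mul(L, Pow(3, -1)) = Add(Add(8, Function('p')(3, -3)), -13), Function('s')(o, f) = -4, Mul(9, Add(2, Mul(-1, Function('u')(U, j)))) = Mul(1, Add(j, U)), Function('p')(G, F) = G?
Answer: 400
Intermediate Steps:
Function('u')(U, j) = Add(2, Mul(Rational(-1, 9), U), Mul(Rational(-1, 9), j)) (Function('u')(U, j) = Add(2, Mul(Rational(-1, 9), Mul(1, Add(j, U)))) = Add(2, Mul(Rational(-1, 9), Mul(1, Add(U, j)))) = Add(2, Mul(Rational(-1, 9), Add(U, j))) = Add(2, Add(Mul(Rational(-1, 9), U), Mul(Rational(-1, 9), j))) = Add(2, Mul(Rational(-1, 9), U), Mul(Rational(-1, 9), j)))
L = -6 (L = Mul(3, Add(Add(8, 3), -13)) = Mul(3, Add(11, -13)) = Mul(3, -2) = -6)
Y = Rational(50, 3) (Y = Add(Add(Mul(Add(2, Mul(Rational(-1, 9), 5), Mul(Rational(-1, 9), -2)), 4), 6), Mul(-1, -4)) = Add(Add(Mul(Add(2, Rational(-5, 9), Rational(2, 9)), 4), 6), 4) = Add(Add(Mul(Rational(5, 3), 4), 6), 4) = Add(Add(Rational(20, 3), 6), 4) = Add(Rational(38, 3), 4) = Rational(50, 3) ≈ 16.667)
Mul(Mul(Y, Function('s')(3, 1)), L) = Mul(Mul(Rational(50, 3), -4), -6) = Mul(Rational(-200, 3), -6) = 400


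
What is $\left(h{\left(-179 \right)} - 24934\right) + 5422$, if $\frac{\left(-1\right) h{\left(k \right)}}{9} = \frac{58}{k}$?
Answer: $- \frac{3492126}{179} \approx -19509.0$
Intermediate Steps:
$h{\left(k \right)} = - \frac{522}{k}$ ($h{\left(k \right)} = - 9 \frac{58}{k} = - \frac{522}{k}$)
$\left(h{\left(-179 \right)} - 24934\right) + 5422 = \left(- \frac{522}{-179} - 24934\right) + 5422 = \left(\left(-522\right) \left(- \frac{1}{179}\right) - 24934\right) + 5422 = \left(\frac{522}{179} - 24934\right) + 5422 = - \frac{4462664}{179} + 5422 = - \frac{3492126}{179}$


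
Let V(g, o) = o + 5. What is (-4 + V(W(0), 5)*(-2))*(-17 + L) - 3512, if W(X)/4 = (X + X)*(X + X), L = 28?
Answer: -3776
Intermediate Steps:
W(X) = 16*X**2 (W(X) = 4*((X + X)*(X + X)) = 4*((2*X)*(2*X)) = 4*(4*X**2) = 16*X**2)
V(g, o) = 5 + o
(-4 + V(W(0), 5)*(-2))*(-17 + L) - 3512 = (-4 + (5 + 5)*(-2))*(-17 + 28) - 3512 = (-4 + 10*(-2))*11 - 3512 = (-4 - 20)*11 - 3512 = -24*11 - 3512 = -264 - 3512 = -3776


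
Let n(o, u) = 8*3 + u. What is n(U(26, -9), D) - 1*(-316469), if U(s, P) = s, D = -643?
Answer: 315850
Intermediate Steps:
n(o, u) = 24 + u
n(U(26, -9), D) - 1*(-316469) = (24 - 643) - 1*(-316469) = -619 + 316469 = 315850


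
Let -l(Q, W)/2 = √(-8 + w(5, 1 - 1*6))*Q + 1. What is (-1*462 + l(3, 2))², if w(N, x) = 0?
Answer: 215008 + 11136*I*√2 ≈ 2.1501e+5 + 15749.0*I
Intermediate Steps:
l(Q, W) = -2 - 4*I*Q*√2 (l(Q, W) = -2*(√(-8 + 0)*Q + 1) = -2*(√(-8)*Q + 1) = -2*((2*I*√2)*Q + 1) = -2*(2*I*Q*√2 + 1) = -2*(1 + 2*I*Q*√2) = -2 - 4*I*Q*√2)
(-1*462 + l(3, 2))² = (-1*462 + (-2 - 4*I*3*√2))² = (-462 + (-2 - 12*I*√2))² = (-464 - 12*I*√2)²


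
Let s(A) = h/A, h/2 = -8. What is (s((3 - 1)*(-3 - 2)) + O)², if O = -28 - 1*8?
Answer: 29584/25 ≈ 1183.4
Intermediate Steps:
h = -16 (h = 2*(-8) = -16)
s(A) = -16/A
O = -36 (O = -28 - 8 = -36)
(s((3 - 1)*(-3 - 2)) + O)² = (-16*1/((-3 - 2)*(3 - 1)) - 36)² = (-16/(2*(-5)) - 36)² = (-16/(-10) - 36)² = (-16*(-⅒) - 36)² = (8/5 - 36)² = (-172/5)² = 29584/25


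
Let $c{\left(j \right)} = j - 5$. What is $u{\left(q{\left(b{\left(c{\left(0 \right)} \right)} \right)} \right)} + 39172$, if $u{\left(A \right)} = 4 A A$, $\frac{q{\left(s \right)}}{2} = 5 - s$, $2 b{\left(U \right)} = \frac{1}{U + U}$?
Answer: $\frac{989501}{25} \approx 39580.0$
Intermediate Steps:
$c{\left(j \right)} = -5 + j$
$b{\left(U \right)} = \frac{1}{4 U}$ ($b{\left(U \right)} = \frac{1}{2 \left(U + U\right)} = \frac{1}{2 \cdot 2 U} = \frac{\frac{1}{2} \frac{1}{U}}{2} = \frac{1}{4 U}$)
$q{\left(s \right)} = 10 - 2 s$ ($q{\left(s \right)} = 2 \left(5 - s\right) = 10 - 2 s$)
$u{\left(A \right)} = 4 A^{2}$
$u{\left(q{\left(b{\left(c{\left(0 \right)} \right)} \right)} \right)} + 39172 = 4 \left(10 - 2 \frac{1}{4 \left(-5 + 0\right)}\right)^{2} + 39172 = 4 \left(10 - 2 \frac{1}{4 \left(-5\right)}\right)^{2} + 39172 = 4 \left(10 - 2 \cdot \frac{1}{4} \left(- \frac{1}{5}\right)\right)^{2} + 39172 = 4 \left(10 - - \frac{1}{10}\right)^{2} + 39172 = 4 \left(10 + \frac{1}{10}\right)^{2} + 39172 = 4 \left(\frac{101}{10}\right)^{2} + 39172 = 4 \cdot \frac{10201}{100} + 39172 = \frac{10201}{25} + 39172 = \frac{989501}{25}$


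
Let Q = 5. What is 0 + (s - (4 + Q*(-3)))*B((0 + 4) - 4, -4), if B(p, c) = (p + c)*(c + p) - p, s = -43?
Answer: -512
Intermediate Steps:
B(p, c) = (c + p)² - p (B(p, c) = (c + p)*(c + p) - p = (c + p)² - p)
0 + (s - (4 + Q*(-3)))*B((0 + 4) - 4, -4) = 0 + (-43 - (4 + 5*(-3)))*((-4 + ((0 + 4) - 4))² - ((0 + 4) - 4)) = 0 + (-43 - (4 - 15))*((-4 + (4 - 4))² - (4 - 4)) = 0 + (-43 - 1*(-11))*((-4 + 0)² - 1*0) = 0 + (-43 + 11)*((-4)² + 0) = 0 - 32*(16 + 0) = 0 - 32*16 = 0 - 512 = -512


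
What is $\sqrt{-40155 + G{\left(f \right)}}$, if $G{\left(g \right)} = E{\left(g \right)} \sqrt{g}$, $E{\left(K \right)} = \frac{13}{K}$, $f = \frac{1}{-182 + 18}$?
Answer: $\sqrt{-40155 - 26 i \sqrt{41}} \approx 0.4154 - 200.39 i$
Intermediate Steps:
$f = - \frac{1}{164}$ ($f = \frac{1}{-164} = - \frac{1}{164} \approx -0.0060976$)
$G{\left(g \right)} = \frac{13}{\sqrt{g}}$ ($G{\left(g \right)} = \frac{13}{g} \sqrt{g} = \frac{13}{\sqrt{g}}$)
$\sqrt{-40155 + G{\left(f \right)}} = \sqrt{-40155 + \frac{13}{\frac{1}{82} i \sqrt{41}}} = \sqrt{-40155 + 13 \left(- 2 i \sqrt{41}\right)} = \sqrt{-40155 - 26 i \sqrt{41}}$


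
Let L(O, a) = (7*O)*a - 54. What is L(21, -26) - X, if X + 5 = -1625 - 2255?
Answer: 9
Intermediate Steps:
L(O, a) = -54 + 7*O*a (L(O, a) = 7*O*a - 54 = -54 + 7*O*a)
X = -3885 (X = -5 + (-1625 - 2255) = -5 - 3880 = -3885)
L(21, -26) - X = (-54 + 7*21*(-26)) - 1*(-3885) = (-54 - 3822) + 3885 = -3876 + 3885 = 9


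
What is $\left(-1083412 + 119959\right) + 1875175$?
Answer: $911722$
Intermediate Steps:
$\left(-1083412 + 119959\right) + 1875175 = -963453 + 1875175 = 911722$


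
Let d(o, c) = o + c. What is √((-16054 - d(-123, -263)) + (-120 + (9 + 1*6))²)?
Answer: I*√4643 ≈ 68.14*I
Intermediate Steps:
d(o, c) = c + o
√((-16054 - d(-123, -263)) + (-120 + (9 + 1*6))²) = √((-16054 - (-263 - 123)) + (-120 + (9 + 1*6))²) = √((-16054 - 1*(-386)) + (-120 + (9 + 6))²) = √((-16054 + 386) + (-120 + 15)²) = √(-15668 + (-105)²) = √(-15668 + 11025) = √(-4643) = I*√4643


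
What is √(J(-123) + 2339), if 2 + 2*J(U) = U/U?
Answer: √9354/2 ≈ 48.358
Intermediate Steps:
J(U) = -½ (J(U) = -1 + (U/U)/2 = -1 + (½)*1 = -1 + ½ = -½)
√(J(-123) + 2339) = √(-½ + 2339) = √(4677/2) = √9354/2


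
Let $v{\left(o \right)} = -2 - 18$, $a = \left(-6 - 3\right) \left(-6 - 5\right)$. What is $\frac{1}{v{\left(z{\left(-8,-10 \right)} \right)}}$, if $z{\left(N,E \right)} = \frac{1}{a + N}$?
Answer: $- \frac{1}{20} \approx -0.05$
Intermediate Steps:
$a = 99$ ($a = \left(-9\right) \left(-11\right) = 99$)
$z{\left(N,E \right)} = \frac{1}{99 + N}$
$v{\left(o \right)} = -20$ ($v{\left(o \right)} = -2 - 18 = -20$)
$\frac{1}{v{\left(z{\left(-8,-10 \right)} \right)}} = \frac{1}{-20} = - \frac{1}{20}$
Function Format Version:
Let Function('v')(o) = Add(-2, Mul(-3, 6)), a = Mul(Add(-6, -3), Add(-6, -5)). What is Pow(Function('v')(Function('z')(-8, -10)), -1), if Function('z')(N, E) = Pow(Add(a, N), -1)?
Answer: Rational(-1, 20) ≈ -0.050000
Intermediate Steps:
a = 99 (a = Mul(-9, -11) = 99)
Function('z')(N, E) = Pow(Add(99, N), -1)
Function('v')(o) = -20 (Function('v')(o) = Add(-2, -18) = -20)
Pow(Function('v')(Function('z')(-8, -10)), -1) = Pow(-20, -1) = Rational(-1, 20)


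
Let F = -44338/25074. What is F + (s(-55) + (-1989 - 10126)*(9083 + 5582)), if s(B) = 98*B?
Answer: -318210313382/1791 ≈ -1.7767e+8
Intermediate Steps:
F = -3167/1791 (F = -44338*1/25074 = -3167/1791 ≈ -1.7683)
F + (s(-55) + (-1989 - 10126)*(9083 + 5582)) = -3167/1791 + (98*(-55) + (-1989 - 10126)*(9083 + 5582)) = -3167/1791 + (-5390 - 12115*14665) = -3167/1791 + (-5390 - 177666475) = -3167/1791 - 177671865 = -318210313382/1791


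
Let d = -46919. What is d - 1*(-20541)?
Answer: -26378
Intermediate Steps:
d - 1*(-20541) = -46919 - 1*(-20541) = -46919 + 20541 = -26378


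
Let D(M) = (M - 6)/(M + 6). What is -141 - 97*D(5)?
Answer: -1454/11 ≈ -132.18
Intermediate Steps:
D(M) = (-6 + M)/(6 + M)
-141 - 97*D(5) = -141 - 97*(-6 + 5)/(6 + 5) = -141 - 97*(-1)/11 = -141 - 97*(-1/11) = -141 + 97/11 = -1454/11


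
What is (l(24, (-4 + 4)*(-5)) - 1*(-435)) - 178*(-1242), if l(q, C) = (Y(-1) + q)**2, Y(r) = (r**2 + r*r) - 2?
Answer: 222087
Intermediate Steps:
Y(r) = -2 + 2*r**2 (Y(r) = (r**2 + r**2) - 2 = 2*r**2 - 2 = -2 + 2*r**2)
l(q, C) = q**2 (l(q, C) = ((-2 + 2*(-1)**2) + q)**2 = ((-2 + 2*1) + q)**2 = ((-2 + 2) + q)**2 = (0 + q)**2 = q**2)
(l(24, (-4 + 4)*(-5)) - 1*(-435)) - 178*(-1242) = (24**2 - 1*(-435)) - 178*(-1242) = (576 + 435) + 221076 = 1011 + 221076 = 222087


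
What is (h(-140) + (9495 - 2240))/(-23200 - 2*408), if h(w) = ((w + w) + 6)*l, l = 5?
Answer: -5885/24016 ≈ -0.24504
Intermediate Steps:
h(w) = 30 + 10*w (h(w) = ((w + w) + 6)*5 = (2*w + 6)*5 = (6 + 2*w)*5 = 30 + 10*w)
(h(-140) + (9495 - 2240))/(-23200 - 2*408) = ((30 + 10*(-140)) + (9495 - 2240))/(-23200 - 2*408) = ((30 - 1400) + 7255)/(-23200 - 816) = (-1370 + 7255)/(-24016) = 5885*(-1/24016) = -5885/24016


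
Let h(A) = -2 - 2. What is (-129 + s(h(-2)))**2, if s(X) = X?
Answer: 17689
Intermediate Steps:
h(A) = -4
(-129 + s(h(-2)))**2 = (-129 - 4)**2 = (-133)**2 = 17689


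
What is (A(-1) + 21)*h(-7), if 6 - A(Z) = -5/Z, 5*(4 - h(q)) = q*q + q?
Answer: -484/5 ≈ -96.800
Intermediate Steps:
h(q) = 4 - q/5 - q**2/5 (h(q) = 4 - (q*q + q)/5 = 4 - (q**2 + q)/5 = 4 - (q + q**2)/5 = 4 + (-q/5 - q**2/5) = 4 - q/5 - q**2/5)
A(Z) = 6 + 5/Z (A(Z) = 6 - (-5)/Z = 6 + 5/Z)
(A(-1) + 21)*h(-7) = ((6 + 5/(-1)) + 21)*(4 - 1/5*(-7) - 1/5*(-7)**2) = ((6 + 5*(-1)) + 21)*(4 + 7/5 - 1/5*49) = ((6 - 5) + 21)*(4 + 7/5 - 49/5) = (1 + 21)*(-22/5) = 22*(-22/5) = -484/5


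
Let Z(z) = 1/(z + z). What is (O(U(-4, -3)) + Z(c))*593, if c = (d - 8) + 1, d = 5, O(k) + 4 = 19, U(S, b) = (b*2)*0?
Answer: 34987/4 ≈ 8746.8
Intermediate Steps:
U(S, b) = 0 (U(S, b) = (2*b)*0 = 0)
O(k) = 15 (O(k) = -4 + 19 = 15)
c = -2 (c = (5 - 8) + 1 = -3 + 1 = -2)
Z(z) = 1/(2*z)
(O(U(-4, -3)) + Z(c))*593 = (15 + (1/2)/(-2))*593 = (15 + (1/2)*(-1/2))*593 = (15 - 1/4)*593 = (59/4)*593 = 34987/4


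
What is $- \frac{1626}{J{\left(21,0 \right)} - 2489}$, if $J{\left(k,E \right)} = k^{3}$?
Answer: $- \frac{813}{3386} \approx -0.24011$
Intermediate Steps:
$- \frac{1626}{J{\left(21,0 \right)} - 2489} = - \frac{1626}{21^{3} - 2489} = - \frac{1626}{9261 - 2489} = - \frac{1626}{6772} = \left(-1626\right) \frac{1}{6772} = - \frac{813}{3386}$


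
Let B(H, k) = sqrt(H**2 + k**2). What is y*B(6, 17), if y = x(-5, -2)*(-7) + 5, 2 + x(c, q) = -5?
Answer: 270*sqrt(13) ≈ 973.50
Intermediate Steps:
x(c, q) = -7 (x(c, q) = -2 - 5 = -7)
y = 54 (y = -7*(-7) + 5 = 49 + 5 = 54)
y*B(6, 17) = 54*sqrt(6**2 + 17**2) = 54*sqrt(36 + 289) = 54*sqrt(325) = 54*(5*sqrt(13)) = 270*sqrt(13)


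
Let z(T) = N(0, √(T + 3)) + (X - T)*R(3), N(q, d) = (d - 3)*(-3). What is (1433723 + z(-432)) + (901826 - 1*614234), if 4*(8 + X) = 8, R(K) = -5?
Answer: 1719194 - 3*I*√429 ≈ 1.7192e+6 - 62.137*I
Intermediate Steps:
N(q, d) = 9 - 3*d (N(q, d) = (-3 + d)*(-3) = 9 - 3*d)
X = -6 (X = -8 + (¼)*8 = -8 + 2 = -6)
z(T) = 39 - 3*√(3 + T) + 5*T (z(T) = (9 - 3*√(T + 3)) + (-6 - T)*(-5) = (9 - 3*√(3 + T)) + (30 + 5*T) = 39 - 3*√(3 + T) + 5*T)
(1433723 + z(-432)) + (901826 - 1*614234) = (1433723 + (39 - 3*√(3 - 432) + 5*(-432))) + (901826 - 1*614234) = (1433723 + (39 - 3*I*√429 - 2160)) + (901826 - 614234) = (1433723 + (39 - 3*I*√429 - 2160)) + 287592 = (1433723 + (-2121 - 3*I*√429)) + 287592 = (1431602 - 3*I*√429) + 287592 = 1719194 - 3*I*√429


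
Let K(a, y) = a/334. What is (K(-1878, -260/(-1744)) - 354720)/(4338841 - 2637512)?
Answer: -59239179/284121943 ≈ -0.20850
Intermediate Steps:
K(a, y) = a/334 (K(a, y) = a*(1/334) = a/334)
(K(-1878, -260/(-1744)) - 354720)/(4338841 - 2637512) = ((1/334)*(-1878) - 354720)/(4338841 - 2637512) = (-939/167 - 354720)/1701329 = -59239179/167*1/1701329 = -59239179/284121943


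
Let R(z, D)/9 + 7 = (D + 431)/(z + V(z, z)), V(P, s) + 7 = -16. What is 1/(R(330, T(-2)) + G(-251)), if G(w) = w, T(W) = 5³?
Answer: -307/91394 ≈ -0.0033591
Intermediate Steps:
V(P, s) = -23 (V(P, s) = -7 - 16 = -23)
T(W) = 125
R(z, D) = -63 + 9*(431 + D)/(-23 + z) (R(z, D) = -63 + 9*((D + 431)/(z - 23)) = -63 + 9*((431 + D)/(-23 + z)) = -63 + 9*(431 + D)/(-23 + z))
1/(R(330, T(-2)) + G(-251)) = 1/(9*(592 + 125 - 7*330)/(-23 + 330) - 251) = 1/(9*(592 + 125 - 2310)/307 - 251) = 1/(9*(1/307)*(-1593) - 251) = 1/(-14337/307 - 251) = 1/(-91394/307) = -307/91394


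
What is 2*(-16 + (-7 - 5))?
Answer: -56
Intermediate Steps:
2*(-16 + (-7 - 5)) = 2*(-16 - 12) = 2*(-28) = -56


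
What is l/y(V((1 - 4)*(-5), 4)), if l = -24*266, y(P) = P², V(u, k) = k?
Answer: -399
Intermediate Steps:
l = -6384
l/y(V((1 - 4)*(-5), 4)) = -6384/(4²) = -6384/16 = -6384*1/16 = -399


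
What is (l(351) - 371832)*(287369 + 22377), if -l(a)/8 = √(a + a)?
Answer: -115173474672 - 7433904*√78 ≈ -1.1524e+11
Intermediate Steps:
l(a) = -8*√2*√a (l(a) = -8*√(a + a) = -8*√2*√a)
(l(351) - 371832)*(287369 + 22377) = (-8*√2*√351 - 371832)*(287369 + 22377) = (-8*√2*3*√39 - 371832)*309746 = (-24*√78 - 371832)*309746 = (-371832 - 24*√78)*309746 = -115173474672 - 7433904*√78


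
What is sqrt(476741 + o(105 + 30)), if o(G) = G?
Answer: 2*sqrt(119219) ≈ 690.56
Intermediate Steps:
sqrt(476741 + o(105 + 30)) = sqrt(476741 + (105 + 30)) = sqrt(476741 + 135) = sqrt(476876) = 2*sqrt(119219)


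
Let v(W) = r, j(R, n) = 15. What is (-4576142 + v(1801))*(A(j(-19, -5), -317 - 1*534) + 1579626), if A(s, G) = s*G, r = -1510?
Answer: -7172544390372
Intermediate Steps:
v(W) = -1510
A(s, G) = G*s
(-4576142 + v(1801))*(A(j(-19, -5), -317 - 1*534) + 1579626) = (-4576142 - 1510)*((-317 - 1*534)*15 + 1579626) = -4577652*((-317 - 534)*15 + 1579626) = -4577652*(-851*15 + 1579626) = -4577652*(-12765 + 1579626) = -4577652*1566861 = -7172544390372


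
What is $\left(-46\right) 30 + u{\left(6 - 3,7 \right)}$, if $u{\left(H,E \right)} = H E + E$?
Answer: $-1352$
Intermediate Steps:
$u{\left(H,E \right)} = E + E H$ ($u{\left(H,E \right)} = E H + E = E + E H$)
$\left(-46\right) 30 + u{\left(6 - 3,7 \right)} = \left(-46\right) 30 + 7 \left(1 + \left(6 - 3\right)\right) = -1380 + 7 \left(1 + \left(6 - 3\right)\right) = -1380 + 7 \left(1 + 3\right) = -1380 + 7 \cdot 4 = -1380 + 28 = -1352$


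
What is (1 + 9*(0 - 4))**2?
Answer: 1225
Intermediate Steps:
(1 + 9*(0 - 4))**2 = (1 + 9*(-4))**2 = (1 - 36)**2 = (-35)**2 = 1225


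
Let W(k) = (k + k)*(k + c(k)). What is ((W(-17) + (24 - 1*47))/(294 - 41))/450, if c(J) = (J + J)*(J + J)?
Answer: -38749/113850 ≈ -0.34035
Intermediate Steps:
c(J) = 4*J² (c(J) = (2*J)*(2*J) = 4*J²)
W(k) = 2*k*(k + 4*k²) (W(k) = (k + k)*(k + 4*k²) = (2*k)*(k + 4*k²) = 2*k*(k + 4*k²))
((W(-17) + (24 - 1*47))/(294 - 41))/450 = (((-17)²*(2 + 8*(-17)) + (24 - 1*47))/(294 - 41))/450 = ((289*(2 - 136) + (24 - 47))/253)*(1/450) = ((289*(-134) - 23)*(1/253))*(1/450) = ((-38726 - 23)*(1/253))*(1/450) = -38749*1/253*(1/450) = -38749/253*1/450 = -38749/113850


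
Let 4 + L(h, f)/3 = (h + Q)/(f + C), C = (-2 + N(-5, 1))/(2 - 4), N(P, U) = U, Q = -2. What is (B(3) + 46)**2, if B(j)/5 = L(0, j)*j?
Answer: 1249924/49 ≈ 25509.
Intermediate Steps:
C = 1/2 (C = (-2 + 1)/(2 - 4) = -1/(-2) = -1*(-1/2) = 1/2 ≈ 0.50000)
L(h, f) = -12 + 3*(-2 + h)/(1/2 + f) (L(h, f) = -12 + 3*((h - 2)/(f + 1/2)) = -12 + 3*((-2 + h)/(1/2 + f)) = -12 + 3*(-2 + h)/(1/2 + f))
B(j) = 30*j*(-4 - 4*j)/(1 + 2*j) (B(j) = 5*((6*(-4 + 0 - 4*j)/(1 + 2*j))*j) = 5*((6*(-4 - 4*j)/(1 + 2*j))*j) = 5*(6*j*(-4 - 4*j)/(1 + 2*j)) = 30*j*(-4 - 4*j)/(1 + 2*j))
(B(3) + 46)**2 = (-120*3*(1 + 3)/(1 + 2*3) + 46)**2 = (-120*3*4/(1 + 6) + 46)**2 = (-120*3*4/7 + 46)**2 = (-120*3*1/7*4 + 46)**2 = (-1440/7 + 46)**2 = (-1118/7)**2 = 1249924/49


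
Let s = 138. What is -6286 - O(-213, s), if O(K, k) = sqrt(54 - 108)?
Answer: -6286 - 3*I*sqrt(6) ≈ -6286.0 - 7.3485*I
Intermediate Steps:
O(K, k) = 3*I*sqrt(6) (O(K, k) = sqrt(-54) = 3*I*sqrt(6))
-6286 - O(-213, s) = -6286 - 3*I*sqrt(6)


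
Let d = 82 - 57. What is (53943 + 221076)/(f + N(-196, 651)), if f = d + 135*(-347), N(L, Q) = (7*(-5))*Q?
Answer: -275019/69605 ≈ -3.9511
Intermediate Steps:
d = 25
N(L, Q) = -35*Q
f = -46820 (f = 25 + 135*(-347) = 25 - 46845 = -46820)
(53943 + 221076)/(f + N(-196, 651)) = (53943 + 221076)/(-46820 - 35*651) = 275019/(-46820 - 22785) = 275019/(-69605) = 275019*(-1/69605) = -275019/69605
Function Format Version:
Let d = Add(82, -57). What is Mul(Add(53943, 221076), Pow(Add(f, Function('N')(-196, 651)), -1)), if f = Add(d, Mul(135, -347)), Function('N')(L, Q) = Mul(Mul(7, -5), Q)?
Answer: Rational(-275019, 69605) ≈ -3.9511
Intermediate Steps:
d = 25
Function('N')(L, Q) = Mul(-35, Q)
f = -46820 (f = Add(25, Mul(135, -347)) = Add(25, -46845) = -46820)
Mul(Add(53943, 221076), Pow(Add(f, Function('N')(-196, 651)), -1)) = Mul(Add(53943, 221076), Pow(Add(-46820, Mul(-35, 651)), -1)) = Mul(275019, Pow(Add(-46820, -22785), -1)) = Mul(275019, Pow(-69605, -1)) = Mul(275019, Rational(-1, 69605)) = Rational(-275019, 69605)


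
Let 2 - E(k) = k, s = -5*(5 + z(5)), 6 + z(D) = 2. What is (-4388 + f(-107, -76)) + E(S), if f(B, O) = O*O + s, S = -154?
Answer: 1539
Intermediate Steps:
z(D) = -4 (z(D) = -6 + 2 = -4)
s = -5 (s = -5*(5 - 4) = -5*1 = -5)
f(B, O) = -5 + O**2 (f(B, O) = O*O - 5 = O**2 - 5 = -5 + O**2)
E(k) = 2 - k
(-4388 + f(-107, -76)) + E(S) = (-4388 + (-5 + (-76)**2)) + (2 - 1*(-154)) = (-4388 + (-5 + 5776)) + (2 + 154) = (-4388 + 5771) + 156 = 1383 + 156 = 1539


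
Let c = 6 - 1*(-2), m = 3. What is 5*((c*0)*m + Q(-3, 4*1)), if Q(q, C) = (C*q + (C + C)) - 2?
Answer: -30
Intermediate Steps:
c = 8 (c = 6 + 2 = 8)
Q(q, C) = -2 + 2*C + C*q (Q(q, C) = (C*q + 2*C) - 2 = (2*C + C*q) - 2 = -2 + 2*C + C*q)
5*((c*0)*m + Q(-3, 4*1)) = 5*((8*0)*3 + (-2 + 2*(4*1) + (4*1)*(-3))) = 5*(0*3 + (-2 + 2*4 + 4*(-3))) = 5*(0 + (-2 + 8 - 12)) = 5*(0 - 6) = 5*(-6) = -30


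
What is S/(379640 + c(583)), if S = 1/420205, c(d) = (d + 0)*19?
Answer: 1/164181236985 ≈ 6.0908e-12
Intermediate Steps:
c(d) = 19*d (c(d) = d*19 = 19*d)
S = 1/420205 ≈ 2.3798e-6
S/(379640 + c(583)) = 1/(420205*(379640 + 19*583)) = 1/(420205*(379640 + 11077)) = (1/420205)/390717 = (1/420205)*(1/390717) = 1/164181236985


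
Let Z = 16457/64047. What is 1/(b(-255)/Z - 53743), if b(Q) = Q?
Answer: -16457/900780536 ≈ -1.8270e-5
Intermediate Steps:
Z = 16457/64047 (Z = 16457*(1/64047) = 16457/64047 ≈ 0.25695)
1/(b(-255)/Z - 53743) = 1/(-255/16457/64047 - 53743) = 1/(-255*64047/16457 - 53743) = 1/(-16331985/16457 - 53743) = 1/(-900780536/16457) = -16457/900780536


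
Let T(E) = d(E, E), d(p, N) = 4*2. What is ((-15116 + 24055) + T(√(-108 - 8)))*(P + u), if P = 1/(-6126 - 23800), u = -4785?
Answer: -1281173815717/29926 ≈ -4.2811e+7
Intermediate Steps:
d(p, N) = 8
T(E) = 8
P = -1/29926 (P = 1/(-29926) = -1/29926 ≈ -3.3416e-5)
((-15116 + 24055) + T(√(-108 - 8)))*(P + u) = ((-15116 + 24055) + 8)*(-1/29926 - 4785) = (8939 + 8)*(-143195911/29926) = 8947*(-143195911/29926) = -1281173815717/29926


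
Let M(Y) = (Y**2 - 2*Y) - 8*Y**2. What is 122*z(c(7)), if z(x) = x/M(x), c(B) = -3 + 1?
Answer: 61/6 ≈ 10.167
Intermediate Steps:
c(B) = -2
M(Y) = -7*Y**2 - 2*Y (M(Y) = (Y**2 - 2*Y) - 8*Y**2 = -7*Y**2 - 2*Y)
z(x) = -1/(2 + 7*x) (z(x) = x/((-x*(2 + 7*x))) = x*(-1/(x*(2 + 7*x))) = -1/(2 + 7*x))
122*z(c(7)) = 122*(-1/(2 + 7*(-2))) = 122*(-1/(2 - 14)) = 122*(-1/(-12)) = 122*(-1*(-1/12)) = 122*(1/12) = 61/6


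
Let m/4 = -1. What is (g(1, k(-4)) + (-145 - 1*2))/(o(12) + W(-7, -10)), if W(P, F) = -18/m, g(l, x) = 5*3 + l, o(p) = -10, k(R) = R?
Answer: 262/11 ≈ 23.818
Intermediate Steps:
m = -4 (m = 4*(-1) = -4)
g(l, x) = 15 + l
W(P, F) = 9/2 (W(P, F) = -18/(-4) = -18*(-1/4) = 9/2)
(g(1, k(-4)) + (-145 - 1*2))/(o(12) + W(-7, -10)) = ((15 + 1) + (-145 - 1*2))/(-10 + 9/2) = (16 + (-145 - 2))/(-11/2) = (16 - 147)*(-2/11) = -131*(-2/11) = 262/11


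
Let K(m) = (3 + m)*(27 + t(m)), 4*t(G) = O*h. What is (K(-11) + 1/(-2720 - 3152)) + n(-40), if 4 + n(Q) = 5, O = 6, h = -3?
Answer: -1051089/5872 ≈ -179.00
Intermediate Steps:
n(Q) = 1 (n(Q) = -4 + 5 = 1)
t(G) = -9/2 (t(G) = (6*(-3))/4 = (¼)*(-18) = -9/2)
K(m) = 135/2 + 45*m/2 (K(m) = (3 + m)*(27 - 9/2) = (3 + m)*(45/2) = 135/2 + 45*m/2)
(K(-11) + 1/(-2720 - 3152)) + n(-40) = ((135/2 + (45/2)*(-11)) + 1/(-2720 - 3152)) + 1 = ((135/2 - 495/2) + 1/(-5872)) + 1 = (-180 - 1/5872) + 1 = -1056961/5872 + 1 = -1051089/5872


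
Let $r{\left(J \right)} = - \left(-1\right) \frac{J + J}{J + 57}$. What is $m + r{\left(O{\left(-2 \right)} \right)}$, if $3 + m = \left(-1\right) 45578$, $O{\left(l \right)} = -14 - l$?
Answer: $- \frac{683723}{15} \approx -45582.0$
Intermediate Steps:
$r{\left(J \right)} = \frac{2 J}{57 + J}$ ($r{\left(J \right)} = - \left(-1\right) \frac{2 J}{57 + J} = - \frac{\left(-2\right) J}{57 + J} = \frac{2 J}{57 + J}$)
$m = -45581$ ($m = -3 - 45578 = -45581$)
$m + r{\left(O{\left(-2 \right)} \right)} = -45581 + \frac{2 \left(-14 - -2\right)}{57 - 12} = -45581 + \frac{2 \left(-14 + 2\right)}{57 + \left(-14 + 2\right)} = -45581 + 2 \left(-12\right) \frac{1}{57 - 12} = -45581 + 2 \left(-12\right) \frac{1}{45} = -45581 - \frac{8}{15} = - \frac{683723}{15}$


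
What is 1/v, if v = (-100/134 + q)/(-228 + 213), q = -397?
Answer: 335/8883 ≈ 0.037712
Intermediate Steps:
v = 8883/335 (v = (-100/134 - 397)/(-228 + 213) = (-100*1/134 - 397)/(-15) = (-50/67 - 397)*(-1/15) = -26649/67*(-1/15) = 8883/335 ≈ 26.516)
1/v = 1/(8883/335) = 335/8883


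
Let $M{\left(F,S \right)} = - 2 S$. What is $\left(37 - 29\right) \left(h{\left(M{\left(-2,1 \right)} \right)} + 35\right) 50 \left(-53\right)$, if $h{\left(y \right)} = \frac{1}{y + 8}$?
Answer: $- \frac{2236600}{3} \approx -7.4553 \cdot 10^{5}$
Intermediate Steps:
$h{\left(y \right)} = \frac{1}{8 + y}$
$\left(37 - 29\right) \left(h{\left(M{\left(-2,1 \right)} \right)} + 35\right) 50 \left(-53\right) = \left(37 - 29\right) \left(\frac{1}{8 - 2} + 35\right) 50 \left(-53\right) = 8 \left(\frac{1}{8 - 2} + 35\right) 50 \left(-53\right) = 8 \left(\frac{1}{6} + 35\right) 50 \left(-53\right) = 8 \cdot \frac{211}{6} \cdot 50 \left(-53\right) = \frac{844}{3} \cdot 50 \left(-53\right) = \frac{42200}{3} \left(-53\right) = - \frac{2236600}{3}$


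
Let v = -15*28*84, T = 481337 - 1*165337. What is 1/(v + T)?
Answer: 1/280720 ≈ 3.5623e-6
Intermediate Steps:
T = 316000 (T = 481337 - 165337 = 316000)
v = -35280 (v = -420*84 = -35280)
1/(v + T) = 1/(-35280 + 316000) = 1/280720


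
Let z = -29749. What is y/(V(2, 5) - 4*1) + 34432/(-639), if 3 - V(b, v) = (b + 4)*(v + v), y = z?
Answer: 16909259/38979 ≈ 433.80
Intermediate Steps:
y = -29749
V(b, v) = 3 - 2*v*(4 + b) (V(b, v) = 3 - (b + 4)*(v + v) = 3 - (4 + b)*2*v = 3 - 2*v*(4 + b))
y/(V(2, 5) - 4*1) + 34432/(-639) = -29749/((3 - 8*5 - 2*2*5) - 4*1) + 34432/(-639) = -29749/((3 - 40 - 20) - 4) + 34432*(-1/639) = -29749/(-57 - 4) - 34432/639 = -29749/(-61) - 34432/639 = -29749*(-1/61) - 34432/639 = 29749/61 - 34432/639 = 16909259/38979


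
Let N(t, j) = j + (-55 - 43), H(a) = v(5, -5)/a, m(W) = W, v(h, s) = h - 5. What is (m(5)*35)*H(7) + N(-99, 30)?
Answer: -68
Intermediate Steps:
v(h, s) = -5 + h
H(a) = 0 (H(a) = (-5 + 5)/a = 0/a = 0)
N(t, j) = -98 + j (N(t, j) = j - 98 = -98 + j)
(m(5)*35)*H(7) + N(-99, 30) = (5*35)*0 + (-98 + 30) = 175*0 - 68 = 0 - 68 = -68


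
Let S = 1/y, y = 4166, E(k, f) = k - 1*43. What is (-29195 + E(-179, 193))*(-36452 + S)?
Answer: 4467237114927/4166 ≈ 1.0723e+9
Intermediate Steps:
E(k, f) = -43 + k (E(k, f) = k - 43 = -43 + k)
S = 1/4166 ≈ 0.00024004
(-29195 + E(-179, 193))*(-36452 + S) = (-29195 + (-43 - 179))*(-36452 + 1/4166) = (-29195 - 222)*(-151859031/4166) = -29417*(-151859031/4166) = 4467237114927/4166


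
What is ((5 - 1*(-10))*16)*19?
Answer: 4560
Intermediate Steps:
((5 - 1*(-10))*16)*19 = ((5 + 10)*16)*19 = (15*16)*19 = 240*19 = 4560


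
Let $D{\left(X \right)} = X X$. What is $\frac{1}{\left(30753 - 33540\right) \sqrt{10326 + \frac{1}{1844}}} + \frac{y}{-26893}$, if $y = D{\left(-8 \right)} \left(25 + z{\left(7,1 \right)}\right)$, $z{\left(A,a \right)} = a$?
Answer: $- \frac{1664}{26893} - \frac{2 \sqrt{8777967845}}{53067671115} \approx -0.061878$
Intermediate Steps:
$D{\left(X \right)} = X^{2}$
$y = 1664$ ($y = \left(-8\right)^{2} \left(25 + 1\right) = 64 \cdot 26 = 1664$)
$\frac{1}{\left(30753 - 33540\right) \sqrt{10326 + \frac{1}{1844}}} + \frac{y}{-26893} = \frac{1}{\left(30753 - 33540\right) \sqrt{10326 + \frac{1}{1844}}} + \frac{1664}{-26893} = \frac{1}{\left(-2787\right) \sqrt{10326 + \frac{1}{1844}}} + 1664 \left(- \frac{1}{26893}\right) = - \frac{1}{2787 \sqrt{\frac{19041145}{1844}}} - \frac{1664}{26893} = - \frac{1}{2787 \frac{\sqrt{8777967845}}{922}} - \frac{1664}{26893} = - \frac{\frac{2}{19041145} \sqrt{8777967845}}{2787} - \frac{1664}{26893} = - \frac{2 \sqrt{8777967845}}{53067671115} - \frac{1664}{26893} = - \frac{1664}{26893} - \frac{2 \sqrt{8777967845}}{53067671115}$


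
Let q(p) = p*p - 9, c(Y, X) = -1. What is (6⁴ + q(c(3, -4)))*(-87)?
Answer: -112056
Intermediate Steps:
q(p) = -9 + p² (q(p) = p² - 9 = -9 + p²)
(6⁴ + q(c(3, -4)))*(-87) = (6⁴ + (-9 + (-1)²))*(-87) = (1296 + (-9 + 1))*(-87) = (1296 - 8)*(-87) = 1288*(-87) = -112056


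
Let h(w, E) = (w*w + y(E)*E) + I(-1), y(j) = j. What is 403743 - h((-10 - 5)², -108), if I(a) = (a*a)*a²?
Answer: 341453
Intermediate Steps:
I(a) = a⁴ (I(a) = a²*a² = a⁴)
h(w, E) = 1 + E² + w² (h(w, E) = (w*w + E*E) + (-1)⁴ = (w² + E²) + 1 = (E² + w²) + 1 = 1 + E² + w²)
403743 - h((-10 - 5)², -108) = 403743 - (1 + (-108)² + ((-10 - 5)²)²) = 403743 - (1 + 11664 + ((-15)²)²) = 403743 - (1 + 11664 + 225²) = 403743 - (1 + 11664 + 50625) = 403743 - 1*62290 = 403743 - 62290 = 341453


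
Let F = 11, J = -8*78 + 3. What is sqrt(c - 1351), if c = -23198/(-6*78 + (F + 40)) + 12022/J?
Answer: I*sqrt(1088444619231)/28773 ≈ 36.259*I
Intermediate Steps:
J = -621 (J = -624 + 3 = -621)
c = 3130928/86319 (c = -23198/(-6*78 + (11 + 40)) + 12022/(-621) = -23198/(-468 + 51) + 12022*(-1/621) = -23198/(-417) - 12022/621 = -23198*(-1/417) - 12022/621 = 23198/417 - 12022/621 = 3130928/86319 ≈ 36.272)
sqrt(c - 1351) = sqrt(3130928/86319 - 1351) = sqrt(-113486041/86319) = I*sqrt(1088444619231)/28773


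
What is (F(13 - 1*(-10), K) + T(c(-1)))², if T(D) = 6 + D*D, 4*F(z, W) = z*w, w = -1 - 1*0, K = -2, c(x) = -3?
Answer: 1369/16 ≈ 85.563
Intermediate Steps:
w = -1 (w = -1 + 0 = -1)
F(z, W) = -z/4 (F(z, W) = (z*(-1))/4 = (-z)/4 = -z/4)
T(D) = 6 + D²
(F(13 - 1*(-10), K) + T(c(-1)))² = (-(13 - 1*(-10))/4 + (6 + (-3)²))² = (-(13 + 10)/4 + (6 + 9))² = (-¼*23 + 15)² = (-23/4 + 15)² = (37/4)² = 1369/16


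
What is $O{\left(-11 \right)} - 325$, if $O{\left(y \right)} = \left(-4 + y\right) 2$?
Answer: $-355$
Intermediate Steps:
$O{\left(y \right)} = -8 + 2 y$
$O{\left(-11 \right)} - 325 = \left(-8 + 2 \left(-11\right)\right) - 325 = \left(-8 - 22\right) - 325 = -30 - 325 = -355$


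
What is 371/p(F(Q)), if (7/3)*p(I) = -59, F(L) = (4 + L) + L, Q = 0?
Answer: -2597/177 ≈ -14.672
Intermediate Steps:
F(L) = 4 + 2*L
p(I) = -177/7 (p(I) = (3/7)*(-59) = -177/7)
371/p(F(Q)) = 371/(-177/7) = 371*(-7/177) = -2597/177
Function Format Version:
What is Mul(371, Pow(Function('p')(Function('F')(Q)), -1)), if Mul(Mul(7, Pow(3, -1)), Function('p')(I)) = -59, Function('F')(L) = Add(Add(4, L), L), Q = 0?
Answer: Rational(-2597, 177) ≈ -14.672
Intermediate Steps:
Function('F')(L) = Add(4, Mul(2, L))
Function('p')(I) = Rational(-177, 7) (Function('p')(I) = Mul(Rational(3, 7), -59) = Rational(-177, 7))
Mul(371, Pow(Function('p')(Function('F')(Q)), -1)) = Mul(371, Pow(Rational(-177, 7), -1)) = Mul(371, Rational(-7, 177)) = Rational(-2597, 177)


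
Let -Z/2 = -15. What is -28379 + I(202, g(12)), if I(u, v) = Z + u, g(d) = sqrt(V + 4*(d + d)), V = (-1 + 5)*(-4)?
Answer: -28147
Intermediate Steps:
Z = 30 (Z = -2*(-15) = 30)
V = -16 (V = 4*(-4) = -16)
g(d) = sqrt(-16 + 8*d) (g(d) = sqrt(-16 + 4*(d + d)) = sqrt(-16 + 4*(2*d)) = sqrt(-16 + 8*d))
I(u, v) = 30 + u
-28379 + I(202, g(12)) = -28379 + (30 + 202) = -28379 + 232 = -28147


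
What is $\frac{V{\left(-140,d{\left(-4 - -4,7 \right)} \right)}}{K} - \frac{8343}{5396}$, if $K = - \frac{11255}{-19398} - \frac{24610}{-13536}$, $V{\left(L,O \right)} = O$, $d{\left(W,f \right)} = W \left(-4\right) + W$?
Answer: $- \frac{8343}{5396} \approx -1.5461$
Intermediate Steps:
$d{\left(W,f \right)} = - 3 W$ ($d{\left(W,f \right)} = - 4 W + W = - 3 W$)
$K = \frac{52477705}{21880944}$ ($K = \left(-11255\right) \left(- \frac{1}{19398}\right) - - \frac{12305}{6768} = \frac{11255}{19398} + \frac{12305}{6768} = \frac{52477705}{21880944} \approx 2.3983$)
$\frac{V{\left(-140,d{\left(-4 - -4,7 \right)} \right)}}{K} - \frac{8343}{5396} = \frac{\left(-3\right) \left(-4 - -4\right)}{\frac{52477705}{21880944}} - \frac{8343}{5396} = - 3 \left(-4 + 4\right) \frac{21880944}{52477705} - \frac{8343}{5396} = \left(-3\right) 0 \cdot \frac{21880944}{52477705} - \frac{8343}{5396} = 0 \cdot \frac{21880944}{52477705} - \frac{8343}{5396} = 0 - \frac{8343}{5396} = - \frac{8343}{5396}$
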